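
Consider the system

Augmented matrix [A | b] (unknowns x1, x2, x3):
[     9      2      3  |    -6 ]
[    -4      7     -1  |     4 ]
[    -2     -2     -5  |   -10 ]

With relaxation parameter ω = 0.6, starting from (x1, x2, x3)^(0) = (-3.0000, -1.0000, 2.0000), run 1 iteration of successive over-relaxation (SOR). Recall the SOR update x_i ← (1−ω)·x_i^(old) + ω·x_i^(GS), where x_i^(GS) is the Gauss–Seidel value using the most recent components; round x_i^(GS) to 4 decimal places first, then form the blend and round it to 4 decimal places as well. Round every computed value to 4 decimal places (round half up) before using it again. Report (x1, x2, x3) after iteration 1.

Iteration 1:
  x1: GS value = (-6 - (2)·-1.0000 - (3)·2.0000) / (9) = -1.1111;  x1 ← (1−ω)·-3.0000 + ω·-1.1111 = -1.8667
  x2: GS value = (4 - (-4)·-1.8667 - (-1)·2.0000) / (7) = -0.2095;  x2 ← (1−ω)·-1.0000 + ω·-0.2095 = -0.5257
  x3: GS value = (-10 - (-2)·-1.8667 - (-2)·-0.5257) / (-5) = 2.9570;  x3 ← (1−ω)·2.0000 + ω·2.9570 = 2.5742

(-1.8667, -0.5257, 2.5742)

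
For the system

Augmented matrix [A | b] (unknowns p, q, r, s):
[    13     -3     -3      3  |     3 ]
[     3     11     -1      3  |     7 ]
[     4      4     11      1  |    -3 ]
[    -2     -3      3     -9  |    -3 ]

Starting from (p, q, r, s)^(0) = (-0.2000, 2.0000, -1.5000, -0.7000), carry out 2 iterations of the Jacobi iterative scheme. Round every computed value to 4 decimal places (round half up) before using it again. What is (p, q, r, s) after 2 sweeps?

Iteration 1:
  p = (3 - (-3)·2.0000 - (-3)·-1.5000 - (3)·-0.7000) / (13) = 0.5077
  q = (7 - (3)·-0.2000 - (-1)·-1.5000 - (3)·-0.7000) / (11) = 0.7455
  r = (-3 - (4)·-0.2000 - (4)·2.0000 - (1)·-0.7000) / (11) = -0.8636
  s = (-3 - (-2)·-0.2000 - (-3)·2.0000 - (3)·-1.5000) / (-9) = -0.7889
Iteration 2:
  p = (3 - (-3)·0.7455 - (-3)·-0.8636 - (3)·-0.7889) / (13) = 0.3856
  q = (7 - (3)·0.5077 - (-1)·-0.8636 - (3)·-0.7889) / (11) = 0.6345
  r = (-3 - (4)·0.5077 - (4)·0.7455 - (1)·-0.7889) / (11) = -0.6567
  s = (-3 - (-2)·0.5077 - (-3)·0.7455 - (3)·-0.8636) / (-9) = -0.3159

(0.3856, 0.6345, -0.6567, -0.3159)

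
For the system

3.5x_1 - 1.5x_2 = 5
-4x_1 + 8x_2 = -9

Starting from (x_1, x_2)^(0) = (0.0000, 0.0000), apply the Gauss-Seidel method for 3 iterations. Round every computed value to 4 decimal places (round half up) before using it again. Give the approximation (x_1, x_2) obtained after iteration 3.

(1.2148, -0.5176)

Iteration 1:
  x_1 = (5 - (-1.5)·0.0000) / (3.5) = 1.4286
  x_2 = (-9 - (-4)·1.4286) / (8) = -0.4107
Iteration 2:
  x_1 = (5 - (-1.5)·-0.4107) / (3.5) = 1.2526
  x_2 = (-9 - (-4)·1.2526) / (8) = -0.4987
Iteration 3:
  x_1 = (5 - (-1.5)·-0.4987) / (3.5) = 1.2148
  x_2 = (-9 - (-4)·1.2148) / (8) = -0.5176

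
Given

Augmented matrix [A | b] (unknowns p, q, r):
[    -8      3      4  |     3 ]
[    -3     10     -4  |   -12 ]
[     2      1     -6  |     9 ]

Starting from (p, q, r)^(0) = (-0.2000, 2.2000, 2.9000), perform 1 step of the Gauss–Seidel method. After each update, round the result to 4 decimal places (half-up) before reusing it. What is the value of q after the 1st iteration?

Iteration 1:
  p = (3 - (3)·2.2000 - (4)·2.9000) / (-8) = 1.9000
  q = (-12 - (-3)·1.9000 - (-4)·2.9000) / (10) = 0.5300
  r = (9 - (2)·1.9000 - (1)·0.5300) / (-6) = -0.7783

0.5300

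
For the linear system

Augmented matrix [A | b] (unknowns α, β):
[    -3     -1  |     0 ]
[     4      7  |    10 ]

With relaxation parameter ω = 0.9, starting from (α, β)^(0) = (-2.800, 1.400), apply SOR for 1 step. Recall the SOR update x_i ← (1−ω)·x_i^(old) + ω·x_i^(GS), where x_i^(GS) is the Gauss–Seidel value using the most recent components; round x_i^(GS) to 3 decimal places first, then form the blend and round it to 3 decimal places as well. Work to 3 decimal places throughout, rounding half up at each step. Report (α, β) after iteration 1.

Iteration 1:
  α: GS value = (0 - (-1)·1.400) / (-3) = -0.467;  α ← (1−ω)·-2.800 + ω·-0.467 = -0.700
  β: GS value = (10 - (4)·-0.700) / (7) = 1.829;  β ← (1−ω)·1.400 + ω·1.829 = 1.786

(-0.700, 1.786)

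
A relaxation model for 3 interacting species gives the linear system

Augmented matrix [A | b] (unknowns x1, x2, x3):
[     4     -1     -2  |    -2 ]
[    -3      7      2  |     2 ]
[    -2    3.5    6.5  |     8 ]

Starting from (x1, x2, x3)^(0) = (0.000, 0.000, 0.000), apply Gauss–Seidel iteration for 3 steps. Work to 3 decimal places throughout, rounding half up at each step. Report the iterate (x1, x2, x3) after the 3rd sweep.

Iteration 1:
  x1 = (-2 - (-1)·0.000 - (-2)·0.000) / (4) = -0.500
  x2 = (2 - (-3)·-0.500 - (2)·0.000) / (7) = 0.071
  x3 = (8 - (-2)·-0.500 - (3.5)·0.071) / (6.5) = 1.039
Iteration 2:
  x1 = (-2 - (-1)·0.071 - (-2)·1.039) / (4) = 0.037
  x2 = (2 - (-3)·0.037 - (2)·1.039) / (7) = 0.005
  x3 = (8 - (-2)·0.037 - (3.5)·0.005) / (6.5) = 1.239
Iteration 3:
  x1 = (-2 - (-1)·0.005 - (-2)·1.239) / (4) = 0.121
  x2 = (2 - (-3)·0.121 - (2)·1.239) / (7) = -0.016
  x3 = (8 - (-2)·0.121 - (3.5)·-0.016) / (6.5) = 1.277

(0.121, -0.016, 1.277)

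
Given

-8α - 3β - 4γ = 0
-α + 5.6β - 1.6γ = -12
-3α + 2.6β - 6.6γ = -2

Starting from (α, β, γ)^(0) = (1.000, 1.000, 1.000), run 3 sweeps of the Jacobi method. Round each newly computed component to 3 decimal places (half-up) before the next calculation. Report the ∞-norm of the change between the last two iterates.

0.846

Iteration 1:
  α = (0 - (-3)·1.000 - (-4)·1.000) / (-8) = -0.875
  β = (-12 - (-1)·1.000 - (-1.6)·1.000) / (5.6) = -1.679
  γ = (-2 - (-3)·1.000 - (2.6)·1.000) / (-6.6) = 0.242
Iteration 2:
  α = (0 - (-3)·-1.679 - (-4)·0.242) / (-8) = 0.509
  β = (-12 - (-1)·-0.875 - (-1.6)·0.242) / (5.6) = -2.230
  γ = (-2 - (-3)·-0.875 - (2.6)·-1.679) / (-6.6) = 0.039
Iteration 3:
  α = (0 - (-3)·-2.230 - (-4)·0.039) / (-8) = 0.817
  β = (-12 - (-1)·0.509 - (-1.6)·0.039) / (5.6) = -2.041
  γ = (-2 - (-3)·0.509 - (2.6)·-2.230) / (-6.6) = -0.807
Change: (0.308, 0.189, -0.846) → max |·| = 0.846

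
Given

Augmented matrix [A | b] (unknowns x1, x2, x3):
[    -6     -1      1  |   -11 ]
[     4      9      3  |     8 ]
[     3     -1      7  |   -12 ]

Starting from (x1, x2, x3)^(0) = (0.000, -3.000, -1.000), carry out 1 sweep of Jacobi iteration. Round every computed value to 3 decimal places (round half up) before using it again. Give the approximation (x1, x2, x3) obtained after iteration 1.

Iteration 1:
  x1 = (-11 - (-1)·-3.000 - (1)·-1.000) / (-6) = 2.167
  x2 = (8 - (4)·0.000 - (3)·-1.000) / (9) = 1.222
  x3 = (-12 - (3)·0.000 - (-1)·-3.000) / (7) = -2.143

(2.167, 1.222, -2.143)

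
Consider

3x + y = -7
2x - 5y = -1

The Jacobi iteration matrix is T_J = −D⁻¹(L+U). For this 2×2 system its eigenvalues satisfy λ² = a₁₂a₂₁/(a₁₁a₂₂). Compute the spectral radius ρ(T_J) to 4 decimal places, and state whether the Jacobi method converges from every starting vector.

a₁₂a₂₁/(a₁₁a₂₂) = (1)·(2) / ((3)·(-5)) = -0.133333
ρ = √|-0.133333| = √0.133333 = 0.3651
ρ < 1, so Jacobi converges

0.3651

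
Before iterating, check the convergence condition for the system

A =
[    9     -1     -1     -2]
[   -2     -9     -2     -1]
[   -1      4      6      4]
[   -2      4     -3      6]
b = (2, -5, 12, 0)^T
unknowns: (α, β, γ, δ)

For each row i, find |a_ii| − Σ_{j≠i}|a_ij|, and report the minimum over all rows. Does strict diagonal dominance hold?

-3

row 1: |9| − (1+1+2) = 5
row 2: |-9| − (2+2+1) = 4
row 3: |6| − (1+4+4) = -3
row 4: |6| − (2+4+3) = -3
minimum over rows = -3 → not strictly diagonally dominant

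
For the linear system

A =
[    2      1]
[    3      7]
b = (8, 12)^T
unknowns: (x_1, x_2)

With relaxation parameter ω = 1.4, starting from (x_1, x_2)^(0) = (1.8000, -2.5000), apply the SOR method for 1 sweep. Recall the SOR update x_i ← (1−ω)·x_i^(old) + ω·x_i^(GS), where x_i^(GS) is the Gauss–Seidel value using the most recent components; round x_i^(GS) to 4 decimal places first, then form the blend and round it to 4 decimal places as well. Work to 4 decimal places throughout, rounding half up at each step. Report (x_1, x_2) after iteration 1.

(6.6300, -0.5779)

Iteration 1:
  x_1: GS value = (8 - (1)·-2.5000) / (2) = 5.2500;  x_1 ← (1−ω)·1.8000 + ω·5.2500 = 6.6300
  x_2: GS value = (12 - (3)·6.6300) / (7) = -1.1271;  x_2 ← (1−ω)·-2.5000 + ω·-1.1271 = -0.5779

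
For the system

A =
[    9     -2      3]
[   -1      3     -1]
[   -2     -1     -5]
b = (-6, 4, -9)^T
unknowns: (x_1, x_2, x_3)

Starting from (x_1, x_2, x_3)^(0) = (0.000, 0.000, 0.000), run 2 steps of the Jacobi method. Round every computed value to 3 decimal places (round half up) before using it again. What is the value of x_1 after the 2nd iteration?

-0.970

Iteration 1:
  x_1 = (-6 - (-2)·0.000 - (3)·0.000) / (9) = -0.667
  x_2 = (4 - (-1)·0.000 - (-1)·0.000) / (3) = 1.333
  x_3 = (-9 - (-2)·0.000 - (-1)·0.000) / (-5) = 1.800
Iteration 2:
  x_1 = (-6 - (-2)·1.333 - (3)·1.800) / (9) = -0.970
  x_2 = (4 - (-1)·-0.667 - (-1)·1.800) / (3) = 1.711
  x_3 = (-9 - (-2)·-0.667 - (-1)·1.333) / (-5) = 1.800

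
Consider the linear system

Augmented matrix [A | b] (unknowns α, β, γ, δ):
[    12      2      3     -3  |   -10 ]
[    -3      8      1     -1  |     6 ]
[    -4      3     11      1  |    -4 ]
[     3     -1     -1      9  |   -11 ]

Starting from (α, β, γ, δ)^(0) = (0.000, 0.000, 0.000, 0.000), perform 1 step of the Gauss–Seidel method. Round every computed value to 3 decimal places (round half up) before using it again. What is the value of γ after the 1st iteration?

-0.786

Iteration 1:
  α = (-10 - (2)·0.000 - (3)·0.000 - (-3)·0.000) / (12) = -0.833
  β = (6 - (-3)·-0.833 - (1)·0.000 - (-1)·0.000) / (8) = 0.438
  γ = (-4 - (-4)·-0.833 - (3)·0.438 - (1)·0.000) / (11) = -0.786
  δ = (-11 - (3)·-0.833 - (-1)·0.438 - (-1)·-0.786) / (9) = -0.983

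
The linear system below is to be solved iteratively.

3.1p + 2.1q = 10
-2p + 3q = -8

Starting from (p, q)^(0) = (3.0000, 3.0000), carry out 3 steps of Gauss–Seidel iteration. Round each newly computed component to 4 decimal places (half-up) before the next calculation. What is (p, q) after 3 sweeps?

(3.0030, -0.6647)

Iteration 1:
  p = (10 - (2.1)·3.0000) / (3.1) = 1.1935
  q = (-8 - (-2)·1.1935) / (3) = -1.8710
Iteration 2:
  p = (10 - (2.1)·-1.8710) / (3.1) = 4.4933
  q = (-8 - (-2)·4.4933) / (3) = 0.3289
Iteration 3:
  p = (10 - (2.1)·0.3289) / (3.1) = 3.0030
  q = (-8 - (-2)·3.0030) / (3) = -0.6647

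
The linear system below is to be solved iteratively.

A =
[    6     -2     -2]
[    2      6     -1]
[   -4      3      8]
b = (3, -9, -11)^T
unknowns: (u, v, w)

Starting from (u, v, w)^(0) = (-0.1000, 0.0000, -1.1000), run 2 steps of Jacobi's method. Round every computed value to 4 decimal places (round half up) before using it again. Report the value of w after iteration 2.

Iteration 1:
  u = (3 - (-2)·0.0000 - (-2)·-1.1000) / (6) = 0.1333
  v = (-9 - (2)·-0.1000 - (-1)·-1.1000) / (6) = -1.6500
  w = (-11 - (-4)·-0.1000 - (3)·0.0000) / (8) = -1.4250
Iteration 2:
  u = (3 - (-2)·-1.6500 - (-2)·-1.4250) / (6) = -0.5250
  v = (-9 - (2)·0.1333 - (-1)·-1.4250) / (6) = -1.7819
  w = (-11 - (-4)·0.1333 - (3)·-1.6500) / (8) = -0.6896

-0.6896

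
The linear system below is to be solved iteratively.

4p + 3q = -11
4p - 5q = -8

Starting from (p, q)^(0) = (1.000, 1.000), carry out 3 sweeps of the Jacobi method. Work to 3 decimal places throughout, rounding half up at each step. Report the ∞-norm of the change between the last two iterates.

Iteration 1:
  p = (-11 - (3)·1.000) / (4) = -3.500
  q = (-8 - (4)·1.000) / (-5) = 2.400
Iteration 2:
  p = (-11 - (3)·2.400) / (4) = -4.550
  q = (-8 - (4)·-3.500) / (-5) = -1.200
Iteration 3:
  p = (-11 - (3)·-1.200) / (4) = -1.850
  q = (-8 - (4)·-4.550) / (-5) = -2.040
Change: (2.700, -0.840) → max |·| = 2.700

2.700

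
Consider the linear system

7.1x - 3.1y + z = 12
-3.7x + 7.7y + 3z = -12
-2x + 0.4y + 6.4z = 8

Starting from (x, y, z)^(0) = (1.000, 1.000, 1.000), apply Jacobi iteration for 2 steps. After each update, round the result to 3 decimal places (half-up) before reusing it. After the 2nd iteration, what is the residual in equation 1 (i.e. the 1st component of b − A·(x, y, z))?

0.402

Iteration 1:
  x = (12 - (-3.1)·1.000 - (1)·1.000) / (7.1) = 1.986
  y = (-12 - (-3.7)·1.000 - (3)·1.000) / (7.7) = -1.468
  z = (8 - (-2)·1.000 - (0.4)·1.000) / (6.4) = 1.500
Iteration 2:
  x = (12 - (-3.1)·-1.468 - (1)·1.500) / (7.1) = 0.838
  y = (-12 - (-3.7)·1.986 - (3)·1.500) / (7.7) = -1.189
  z = (8 - (-2)·1.986 - (0.4)·-1.468) / (6.4) = 1.962
Residual b − A·x = (0.402, -5.630, -2.405)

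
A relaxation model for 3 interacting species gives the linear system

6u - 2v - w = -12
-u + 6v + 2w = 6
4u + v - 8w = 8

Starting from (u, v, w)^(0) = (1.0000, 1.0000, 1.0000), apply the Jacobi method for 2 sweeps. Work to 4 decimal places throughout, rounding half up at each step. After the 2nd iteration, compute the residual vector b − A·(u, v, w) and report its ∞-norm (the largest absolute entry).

Iteration 1:
  u = (-12 - (-2)·1.0000 - (-1)·1.0000) / (6) = -1.5000
  v = (6 - (-1)·1.0000 - (2)·1.0000) / (6) = 0.8333
  w = (8 - (4)·1.0000 - (1)·1.0000) / (-8) = -0.3750
Iteration 2:
  u = (-12 - (-2)·0.8333 - (-1)·-0.3750) / (6) = -1.7847
  v = (6 - (-1)·-1.5000 - (2)·-0.3750) / (6) = 0.8750
  w = (8 - (4)·-1.5000 - (1)·0.8333) / (-8) = -1.6458
Residual b − A·x = (-1.1876, 2.2569, 1.0974); ∞-norm = 2.2569

2.2569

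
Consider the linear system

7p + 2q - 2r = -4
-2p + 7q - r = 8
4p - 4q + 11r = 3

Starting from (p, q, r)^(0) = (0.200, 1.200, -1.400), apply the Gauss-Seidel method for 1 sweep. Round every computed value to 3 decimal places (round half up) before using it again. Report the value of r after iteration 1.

0.957

Iteration 1:
  p = (-4 - (2)·1.200 - (-2)·-1.400) / (7) = -1.314
  q = (8 - (-2)·-1.314 - (-1)·-1.400) / (7) = 0.567
  r = (3 - (4)·-1.314 - (-4)·0.567) / (11) = 0.957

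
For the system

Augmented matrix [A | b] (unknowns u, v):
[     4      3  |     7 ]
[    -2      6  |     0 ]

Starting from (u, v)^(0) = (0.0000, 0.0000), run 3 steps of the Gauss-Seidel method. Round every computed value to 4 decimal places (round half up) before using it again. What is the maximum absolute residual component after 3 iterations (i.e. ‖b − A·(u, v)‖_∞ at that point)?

Iteration 1:
  u = (7 - (3)·0.0000) / (4) = 1.7500
  v = (0 - (-2)·1.7500) / (6) = 0.5833
Iteration 2:
  u = (7 - (3)·0.5833) / (4) = 1.3125
  v = (0 - (-2)·1.3125) / (6) = 0.4375
Iteration 3:
  u = (7 - (3)·0.4375) / (4) = 1.4219
  v = (0 - (-2)·1.4219) / (6) = 0.4740
Residual b − A·x = (-0.1096, -0.0002); ∞-norm = 0.1096

0.1096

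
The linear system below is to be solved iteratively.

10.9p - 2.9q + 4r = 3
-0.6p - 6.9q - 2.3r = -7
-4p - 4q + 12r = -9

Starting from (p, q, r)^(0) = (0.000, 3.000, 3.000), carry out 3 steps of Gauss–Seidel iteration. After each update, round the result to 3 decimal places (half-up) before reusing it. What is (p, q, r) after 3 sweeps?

(0.657, 1.010, -0.194)

Iteration 1:
  p = (3 - (-2.9)·3.000 - (4)·3.000) / (10.9) = -0.028
  q = (-7 - (-0.6)·-0.028 - (-2.3)·3.000) / (-6.9) = 0.017
  r = (-9 - (-4)·-0.028 - (-4)·0.017) / (12) = -0.754
Iteration 2:
  p = (3 - (-2.9)·0.017 - (4)·-0.754) / (10.9) = 0.556
  q = (-7 - (-0.6)·0.556 - (-2.3)·-0.754) / (-6.9) = 1.217
  r = (-9 - (-4)·0.556 - (-4)·1.217) / (12) = -0.159
Iteration 3:
  p = (3 - (-2.9)·1.217 - (4)·-0.159) / (10.9) = 0.657
  q = (-7 - (-0.6)·0.657 - (-2.3)·-0.159) / (-6.9) = 1.010
  r = (-9 - (-4)·0.657 - (-4)·1.010) / (12) = -0.194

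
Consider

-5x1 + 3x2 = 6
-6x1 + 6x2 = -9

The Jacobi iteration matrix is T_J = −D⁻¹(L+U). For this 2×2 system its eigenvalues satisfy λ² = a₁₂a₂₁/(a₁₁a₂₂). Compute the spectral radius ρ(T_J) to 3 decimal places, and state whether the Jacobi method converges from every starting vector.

a₁₂a₂₁/(a₁₁a₂₂) = (3)·(-6) / ((-5)·(6)) = 0.600000
ρ = √|0.600000| = √0.600000 = 0.775
ρ < 1, so Jacobi converges

0.775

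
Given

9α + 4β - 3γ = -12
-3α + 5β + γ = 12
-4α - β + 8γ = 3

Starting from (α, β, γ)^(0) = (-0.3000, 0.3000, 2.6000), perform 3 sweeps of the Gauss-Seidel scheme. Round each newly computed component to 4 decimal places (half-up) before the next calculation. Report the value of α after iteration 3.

Iteration 1:
  α = (-12 - (4)·0.3000 - (-3)·2.6000) / (9) = -0.6000
  β = (12 - (-3)·-0.6000 - (1)·2.6000) / (5) = 1.5200
  γ = (3 - (-4)·-0.6000 - (-1)·1.5200) / (8) = 0.2650
Iteration 2:
  α = (-12 - (4)·1.5200 - (-3)·0.2650) / (9) = -1.9206
  β = (12 - (-3)·-1.9206 - (1)·0.2650) / (5) = 1.1946
  γ = (3 - (-4)·-1.9206 - (-1)·1.1946) / (8) = -0.4360
Iteration 3:
  α = (-12 - (4)·1.1946 - (-3)·-0.4360) / (9) = -2.0096
  β = (12 - (-3)·-2.0096 - (1)·-0.4360) / (5) = 1.2814
  γ = (3 - (-4)·-2.0096 - (-1)·1.2814) / (8) = -0.4696

-2.0096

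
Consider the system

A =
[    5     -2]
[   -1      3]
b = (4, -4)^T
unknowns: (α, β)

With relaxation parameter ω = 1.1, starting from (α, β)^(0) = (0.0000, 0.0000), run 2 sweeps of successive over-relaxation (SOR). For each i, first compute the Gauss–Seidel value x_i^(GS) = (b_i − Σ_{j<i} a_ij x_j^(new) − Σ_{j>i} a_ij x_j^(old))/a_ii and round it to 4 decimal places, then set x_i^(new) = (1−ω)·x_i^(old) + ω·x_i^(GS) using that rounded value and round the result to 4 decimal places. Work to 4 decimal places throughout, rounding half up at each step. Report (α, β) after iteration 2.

Iteration 1:
  α: GS value = (4 - (-2)·0.0000) / (5) = 0.8000;  α ← (1−ω)·0.0000 + ω·0.8000 = 0.8800
  β: GS value = (-4 - (-1)·0.8800) / (3) = -1.0400;  β ← (1−ω)·0.0000 + ω·-1.0400 = -1.1440
Iteration 2:
  α: GS value = (4 - (-2)·-1.1440) / (5) = 0.3424;  α ← (1−ω)·0.8800 + ω·0.3424 = 0.2886
  β: GS value = (-4 - (-1)·0.2886) / (3) = -1.2371;  β ← (1−ω)·-1.1440 + ω·-1.2371 = -1.2464

(0.2886, -1.2464)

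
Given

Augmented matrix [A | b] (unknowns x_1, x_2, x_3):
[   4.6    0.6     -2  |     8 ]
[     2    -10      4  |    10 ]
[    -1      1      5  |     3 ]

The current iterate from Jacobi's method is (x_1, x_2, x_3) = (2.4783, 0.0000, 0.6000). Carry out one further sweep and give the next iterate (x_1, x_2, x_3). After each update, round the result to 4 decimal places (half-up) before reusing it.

(2.0000, -0.2643, 1.0957)

One sweep:
  x_1 = (8 - (0.6)·0.0000 - (-2)·0.6000) / (4.6) = 2.0000
  x_2 = (10 - (2)·2.4783 - (4)·0.6000) / (-10) = -0.2643
  x_3 = (3 - (-1)·2.4783 - (1)·0.0000) / (5) = 1.0957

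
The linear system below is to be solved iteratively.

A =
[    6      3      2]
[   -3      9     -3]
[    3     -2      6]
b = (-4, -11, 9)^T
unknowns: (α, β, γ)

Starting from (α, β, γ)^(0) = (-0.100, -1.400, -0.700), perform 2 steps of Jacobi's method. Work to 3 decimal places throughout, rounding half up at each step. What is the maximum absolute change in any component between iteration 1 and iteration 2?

0.717

Iteration 1:
  α = (-4 - (3)·-1.400 - (2)·-0.700) / (6) = 0.267
  β = (-11 - (-3)·-0.100 - (-3)·-0.700) / (9) = -1.489
  γ = (9 - (3)·-0.100 - (-2)·-1.400) / (6) = 1.083
Iteration 2:
  α = (-4 - (3)·-1.489 - (2)·1.083) / (6) = -0.283
  β = (-11 - (-3)·0.267 - (-3)·1.083) / (9) = -0.772
  γ = (9 - (3)·0.267 - (-2)·-1.489) / (6) = 0.870
Change: (-0.550, 0.717, -0.213) → max |·| = 0.717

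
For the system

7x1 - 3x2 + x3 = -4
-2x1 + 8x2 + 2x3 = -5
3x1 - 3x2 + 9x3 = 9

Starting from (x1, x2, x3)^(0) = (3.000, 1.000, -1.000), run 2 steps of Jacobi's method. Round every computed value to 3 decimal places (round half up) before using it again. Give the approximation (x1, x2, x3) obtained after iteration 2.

Iteration 1:
  x1 = (-4 - (-3)·1.000 - (1)·-1.000) / (7) = 0.000
  x2 = (-5 - (-2)·3.000 - (2)·-1.000) / (8) = 0.375
  x3 = (9 - (3)·3.000 - (-3)·1.000) / (9) = 0.333
Iteration 2:
  x1 = (-4 - (-3)·0.375 - (1)·0.333) / (7) = -0.458
  x2 = (-5 - (-2)·0.000 - (2)·0.333) / (8) = -0.708
  x3 = (9 - (3)·0.000 - (-3)·0.375) / (9) = 1.125

(-0.458, -0.708, 1.125)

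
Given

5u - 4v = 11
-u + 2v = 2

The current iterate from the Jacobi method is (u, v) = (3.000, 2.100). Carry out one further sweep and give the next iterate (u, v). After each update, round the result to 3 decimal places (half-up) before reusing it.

One sweep:
  u = (11 - (-4)·2.100) / (5) = 3.880
  v = (2 - (-1)·3.000) / (2) = 2.500

(3.880, 2.500)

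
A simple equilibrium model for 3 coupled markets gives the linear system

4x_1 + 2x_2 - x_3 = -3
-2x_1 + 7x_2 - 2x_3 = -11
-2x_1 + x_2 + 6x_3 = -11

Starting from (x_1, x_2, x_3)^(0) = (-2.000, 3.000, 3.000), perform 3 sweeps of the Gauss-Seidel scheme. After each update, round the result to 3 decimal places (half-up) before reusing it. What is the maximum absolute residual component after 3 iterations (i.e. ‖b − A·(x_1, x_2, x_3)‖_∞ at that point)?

Iteration 1:
  x_1 = (-3 - (2)·3.000 - (-1)·3.000) / (4) = -1.500
  x_2 = (-11 - (-2)·-1.500 - (-2)·3.000) / (7) = -1.143
  x_3 = (-11 - (-2)·-1.500 - (1)·-1.143) / (6) = -2.143
Iteration 2:
  x_1 = (-3 - (2)·-1.143 - (-1)·-2.143) / (4) = -0.714
  x_2 = (-11 - (-2)·-0.714 - (-2)·-2.143) / (7) = -2.388
  x_3 = (-11 - (-2)·-0.714 - (1)·-2.388) / (6) = -1.673
Iteration 3:
  x_1 = (-3 - (2)·-2.388 - (-1)·-1.673) / (4) = 0.026
  x_2 = (-11 - (-2)·0.026 - (-2)·-1.673) / (7) = -2.042
  x_3 = (-11 - (-2)·0.026 - (1)·-2.042) / (6) = -1.484
Residual b − A·x = (-0.504, 0.378, -0.002); ∞-norm = 0.504

0.504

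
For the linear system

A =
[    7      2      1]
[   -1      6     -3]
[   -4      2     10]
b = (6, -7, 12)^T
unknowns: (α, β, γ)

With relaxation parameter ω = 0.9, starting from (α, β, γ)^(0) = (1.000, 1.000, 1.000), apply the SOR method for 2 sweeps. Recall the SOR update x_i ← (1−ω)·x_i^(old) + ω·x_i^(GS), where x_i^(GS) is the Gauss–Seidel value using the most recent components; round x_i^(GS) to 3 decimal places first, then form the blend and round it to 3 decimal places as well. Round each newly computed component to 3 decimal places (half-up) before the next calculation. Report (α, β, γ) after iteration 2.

(0.746, -0.336, 1.553)

Iteration 1:
  α: GS value = (6 - (2)·1.000 - (1)·1.000) / (7) = 0.429;  α ← (1−ω)·1.000 + ω·0.429 = 0.486
  β: GS value = (-7 - (-1)·0.486 - (-3)·1.000) / (6) = -0.586;  β ← (1−ω)·1.000 + ω·-0.586 = -0.427
  γ: GS value = (12 - (-4)·0.486 - (2)·-0.427) / (10) = 1.480;  γ ← (1−ω)·1.000 + ω·1.480 = 1.432
Iteration 2:
  α: GS value = (6 - (2)·-0.427 - (1)·1.432) / (7) = 0.775;  α ← (1−ω)·0.486 + ω·0.775 = 0.746
  β: GS value = (-7 - (-1)·0.746 - (-3)·1.432) / (6) = -0.326;  β ← (1−ω)·-0.427 + ω·-0.326 = -0.336
  γ: GS value = (12 - (-4)·0.746 - (2)·-0.336) / (10) = 1.566;  γ ← (1−ω)·1.432 + ω·1.566 = 1.553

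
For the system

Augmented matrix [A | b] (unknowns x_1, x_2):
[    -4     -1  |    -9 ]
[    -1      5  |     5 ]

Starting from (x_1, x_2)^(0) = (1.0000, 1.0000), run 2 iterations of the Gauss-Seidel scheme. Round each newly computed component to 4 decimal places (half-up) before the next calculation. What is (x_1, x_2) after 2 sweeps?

Iteration 1:
  x_1 = (-9 - (-1)·1.0000) / (-4) = 2.0000
  x_2 = (5 - (-1)·2.0000) / (5) = 1.4000
Iteration 2:
  x_1 = (-9 - (-1)·1.4000) / (-4) = 1.9000
  x_2 = (5 - (-1)·1.9000) / (5) = 1.3800

(1.9000, 1.3800)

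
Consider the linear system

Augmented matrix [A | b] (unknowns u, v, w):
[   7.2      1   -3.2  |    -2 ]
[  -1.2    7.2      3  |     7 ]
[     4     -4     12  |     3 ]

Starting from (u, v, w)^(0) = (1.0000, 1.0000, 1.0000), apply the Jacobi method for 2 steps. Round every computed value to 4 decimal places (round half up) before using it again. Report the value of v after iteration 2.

Iteration 1:
  u = (-2 - (1)·1.0000 - (-3.2)·1.0000) / (7.2) = 0.0278
  v = (7 - (-1.2)·1.0000 - (3)·1.0000) / (7.2) = 0.7222
  w = (3 - (4)·1.0000 - (-4)·1.0000) / (12) = 0.2500
Iteration 2:
  u = (-2 - (1)·0.7222 - (-3.2)·0.2500) / (7.2) = -0.2670
  v = (7 - (-1.2)·0.0278 - (3)·0.2500) / (7.2) = 0.8727
  w = (3 - (4)·0.0278 - (-4)·0.7222) / (12) = 0.4815

0.8727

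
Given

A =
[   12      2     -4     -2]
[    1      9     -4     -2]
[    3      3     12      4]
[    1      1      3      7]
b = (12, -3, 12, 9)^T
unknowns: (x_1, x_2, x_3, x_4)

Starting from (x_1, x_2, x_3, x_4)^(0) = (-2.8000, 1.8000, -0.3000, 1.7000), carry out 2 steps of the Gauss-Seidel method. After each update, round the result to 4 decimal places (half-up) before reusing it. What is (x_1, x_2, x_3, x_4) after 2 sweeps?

(1.2968, -0.1233, 0.3483, 0.9688)

Iteration 1:
  x_1 = (12 - (2)·1.8000 - (-4)·-0.3000 - (-2)·1.7000) / (12) = 0.8833
  x_2 = (-3 - (1)·0.8833 - (-4)·-0.3000 - (-2)·1.7000) / (9) = -0.1870
  x_3 = (12 - (3)·0.8833 - (3)·-0.1870 - (4)·1.7000) / (12) = 0.2593
  x_4 = (9 - (1)·0.8833 - (1)·-0.1870 - (3)·0.2593) / (7) = 1.0751
Iteration 2:
  x_1 = (12 - (2)·-0.1870 - (-4)·0.2593 - (-2)·1.0751) / (12) = 1.2968
  x_2 = (-3 - (1)·1.2968 - (-4)·0.2593 - (-2)·1.0751) / (9) = -0.1233
  x_3 = (12 - (3)·1.2968 - (3)·-0.1233 - (4)·1.0751) / (12) = 0.3483
  x_4 = (9 - (1)·1.2968 - (1)·-0.1233 - (3)·0.3483) / (7) = 0.9688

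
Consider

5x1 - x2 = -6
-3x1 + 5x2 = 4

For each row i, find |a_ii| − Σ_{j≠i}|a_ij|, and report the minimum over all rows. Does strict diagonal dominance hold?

row 1: |5| − (1) = 4
row 2: |5| − (3) = 2
minimum over rows = 2 → strictly diagonally dominant (convergence guaranteed)

2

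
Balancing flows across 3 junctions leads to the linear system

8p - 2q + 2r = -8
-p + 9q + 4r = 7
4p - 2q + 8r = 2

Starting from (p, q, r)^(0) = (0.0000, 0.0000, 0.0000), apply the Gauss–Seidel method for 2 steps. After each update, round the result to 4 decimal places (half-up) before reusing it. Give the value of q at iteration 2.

Iteration 1:
  p = (-8 - (-2)·0.0000 - (2)·0.0000) / (8) = -1.0000
  q = (7 - (-1)·-1.0000 - (4)·0.0000) / (9) = 0.6667
  r = (2 - (4)·-1.0000 - (-2)·0.6667) / (8) = 0.9167
Iteration 2:
  p = (-8 - (-2)·0.6667 - (2)·0.9167) / (8) = -1.0625
  q = (7 - (-1)·-1.0625 - (4)·0.9167) / (9) = 0.2523
  r = (2 - (4)·-1.0625 - (-2)·0.2523) / (8) = 0.8443

0.2523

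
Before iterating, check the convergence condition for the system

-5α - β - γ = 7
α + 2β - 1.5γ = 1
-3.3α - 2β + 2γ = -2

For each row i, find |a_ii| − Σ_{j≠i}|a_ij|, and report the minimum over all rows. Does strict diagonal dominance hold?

-3.3

row 1: |-5| − (1+1) = 3
row 2: |2| − (1+1.5) = -0.5
row 3: |2| − (3.3+2) = -3.3
minimum over rows = -3.3 → not strictly diagonally dominant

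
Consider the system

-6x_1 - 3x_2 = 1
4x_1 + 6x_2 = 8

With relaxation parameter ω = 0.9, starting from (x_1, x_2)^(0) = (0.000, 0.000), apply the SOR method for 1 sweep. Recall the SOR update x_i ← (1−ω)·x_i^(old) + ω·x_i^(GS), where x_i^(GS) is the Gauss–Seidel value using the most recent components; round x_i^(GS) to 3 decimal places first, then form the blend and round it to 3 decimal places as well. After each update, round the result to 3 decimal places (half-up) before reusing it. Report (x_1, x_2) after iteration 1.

Iteration 1:
  x_1: GS value = (1 - (-3)·0.000) / (-6) = -0.167;  x_1 ← (1−ω)·0.000 + ω·-0.167 = -0.150
  x_2: GS value = (8 - (4)·-0.150) / (6) = 1.433;  x_2 ← (1−ω)·0.000 + ω·1.433 = 1.290

(-0.150, 1.290)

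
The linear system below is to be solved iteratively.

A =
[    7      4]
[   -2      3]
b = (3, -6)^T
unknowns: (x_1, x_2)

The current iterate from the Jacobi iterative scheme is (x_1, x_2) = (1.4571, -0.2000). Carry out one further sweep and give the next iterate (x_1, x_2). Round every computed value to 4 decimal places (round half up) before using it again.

One sweep:
  x_1 = (3 - (4)·-0.2000) / (7) = 0.5429
  x_2 = (-6 - (-2)·1.4571) / (3) = -1.0286

(0.5429, -1.0286)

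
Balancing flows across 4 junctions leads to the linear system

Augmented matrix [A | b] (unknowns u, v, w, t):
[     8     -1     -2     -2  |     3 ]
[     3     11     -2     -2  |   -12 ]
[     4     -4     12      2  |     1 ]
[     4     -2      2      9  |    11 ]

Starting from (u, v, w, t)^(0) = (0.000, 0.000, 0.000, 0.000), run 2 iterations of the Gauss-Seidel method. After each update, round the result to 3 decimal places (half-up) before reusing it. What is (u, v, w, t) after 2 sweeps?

Iteration 1:
  u = (3 - (-1)·0.000 - (-2)·0.000 - (-2)·0.000) / (8) = 0.375
  v = (-12 - (3)·0.375 - (-2)·0.000 - (-2)·0.000) / (11) = -1.193
  w = (1 - (4)·0.375 - (-4)·-1.193 - (2)·0.000) / (12) = -0.439
  t = (11 - (4)·0.375 - (-2)·-1.193 - (2)·-0.439) / (9) = 0.888
Iteration 2:
  u = (3 - (-1)·-1.193 - (-2)·-0.439 - (-2)·0.888) / (8) = 0.338
  v = (-12 - (3)·0.338 - (-2)·-0.439 - (-2)·0.888) / (11) = -1.101
  w = (1 - (4)·0.338 - (-4)·-1.101 - (2)·0.888) / (12) = -0.544
  t = (11 - (4)·0.338 - (-2)·-1.101 - (2)·-0.544) / (9) = 0.948

(0.338, -1.101, -0.544, 0.948)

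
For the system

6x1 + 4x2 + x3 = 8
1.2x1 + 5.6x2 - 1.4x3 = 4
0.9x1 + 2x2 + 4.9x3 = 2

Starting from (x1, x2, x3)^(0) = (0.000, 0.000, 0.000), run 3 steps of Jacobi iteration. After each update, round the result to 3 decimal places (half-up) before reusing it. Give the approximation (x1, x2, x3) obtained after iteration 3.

Iteration 1:
  x1 = (8 - (4)·0.000 - (1)·0.000) / (6) = 1.333
  x2 = (4 - (1.2)·0.000 - (-1.4)·0.000) / (5.6) = 0.714
  x3 = (2 - (0.9)·0.000 - (2)·0.000) / (4.9) = 0.408
Iteration 2:
  x1 = (8 - (4)·0.714 - (1)·0.408) / (6) = 0.789
  x2 = (4 - (1.2)·1.333 - (-1.4)·0.408) / (5.6) = 0.531
  x3 = (2 - (0.9)·1.333 - (2)·0.714) / (4.9) = -0.128
Iteration 3:
  x1 = (8 - (4)·0.531 - (1)·-0.128) / (6) = 1.001
  x2 = (4 - (1.2)·0.789 - (-1.4)·-0.128) / (5.6) = 0.513
  x3 = (2 - (0.9)·0.789 - (2)·0.531) / (4.9) = 0.047

(1.001, 0.513, 0.047)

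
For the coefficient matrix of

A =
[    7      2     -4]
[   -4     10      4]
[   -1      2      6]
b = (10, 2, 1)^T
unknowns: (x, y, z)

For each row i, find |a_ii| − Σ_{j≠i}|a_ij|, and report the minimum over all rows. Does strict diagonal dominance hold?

1

row 1: |7| − (2+4) = 1
row 2: |10| − (4+4) = 2
row 3: |6| − (1+2) = 3
minimum over rows = 1 → strictly diagonally dominant (convergence guaranteed)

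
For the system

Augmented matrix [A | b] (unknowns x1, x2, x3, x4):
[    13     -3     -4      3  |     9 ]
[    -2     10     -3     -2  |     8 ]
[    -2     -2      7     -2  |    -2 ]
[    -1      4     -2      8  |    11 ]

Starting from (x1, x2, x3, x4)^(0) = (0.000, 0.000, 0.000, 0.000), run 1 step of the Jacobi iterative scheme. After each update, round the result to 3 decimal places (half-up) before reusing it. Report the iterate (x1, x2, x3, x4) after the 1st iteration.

(0.692, 0.800, -0.286, 1.375)

Iteration 1:
  x1 = (9 - (-3)·0.000 - (-4)·0.000 - (3)·0.000) / (13) = 0.692
  x2 = (8 - (-2)·0.000 - (-3)·0.000 - (-2)·0.000) / (10) = 0.800
  x3 = (-2 - (-2)·0.000 - (-2)·0.000 - (-2)·0.000) / (7) = -0.286
  x4 = (11 - (-1)·0.000 - (4)·0.000 - (-2)·0.000) / (8) = 1.375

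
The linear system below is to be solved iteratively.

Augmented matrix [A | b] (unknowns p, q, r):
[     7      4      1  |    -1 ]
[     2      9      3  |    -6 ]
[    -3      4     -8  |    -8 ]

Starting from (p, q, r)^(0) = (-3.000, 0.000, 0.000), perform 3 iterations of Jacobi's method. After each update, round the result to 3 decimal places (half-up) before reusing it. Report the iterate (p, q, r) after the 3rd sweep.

Iteration 1:
  p = (-1 - (4)·0.000 - (1)·0.000) / (7) = -0.143
  q = (-6 - (2)·-3.000 - (3)·0.000) / (9) = 0.000
  r = (-8 - (-3)·-3.000 - (4)·0.000) / (-8) = 2.125
Iteration 2:
  p = (-1 - (4)·0.000 - (1)·2.125) / (7) = -0.446
  q = (-6 - (2)·-0.143 - (3)·2.125) / (9) = -1.343
  r = (-8 - (-3)·-0.143 - (4)·0.000) / (-8) = 1.054
Iteration 3:
  p = (-1 - (4)·-1.343 - (1)·1.054) / (7) = 0.474
  q = (-6 - (2)·-0.446 - (3)·1.054) / (9) = -0.919
  r = (-8 - (-3)·-0.446 - (4)·-1.343) / (-8) = 0.496

(0.474, -0.919, 0.496)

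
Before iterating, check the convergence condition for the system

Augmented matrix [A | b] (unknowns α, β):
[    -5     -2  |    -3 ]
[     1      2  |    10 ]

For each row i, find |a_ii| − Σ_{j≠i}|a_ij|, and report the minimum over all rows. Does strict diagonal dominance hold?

row 1: |-5| − (2) = 3
row 2: |2| − (1) = 1
minimum over rows = 1 → strictly diagonally dominant (convergence guaranteed)

1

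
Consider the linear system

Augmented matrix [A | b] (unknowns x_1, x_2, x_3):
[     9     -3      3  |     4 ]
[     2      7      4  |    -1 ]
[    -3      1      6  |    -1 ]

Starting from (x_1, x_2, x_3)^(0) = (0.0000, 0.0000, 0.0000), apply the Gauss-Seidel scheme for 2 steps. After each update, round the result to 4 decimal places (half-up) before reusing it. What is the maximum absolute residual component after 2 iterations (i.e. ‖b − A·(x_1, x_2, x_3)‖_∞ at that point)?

0.2320

Iteration 1:
  x_1 = (4 - (-3)·0.0000 - (3)·0.0000) / (9) = 0.4444
  x_2 = (-1 - (2)·0.4444 - (4)·0.0000) / (7) = -0.2698
  x_3 = (-1 - (-3)·0.4444 - (1)·-0.2698) / (6) = 0.1005
Iteration 2:
  x_1 = (4 - (-3)·-0.2698 - (3)·0.1005) / (9) = 0.3210
  x_2 = (-1 - (2)·0.3210 - (4)·0.1005) / (7) = -0.2920
  x_3 = (-1 - (-3)·0.3210 - (1)·-0.2920) / (6) = 0.0425
Residual b − A·x = (0.1075, 0.2320, 0.0000); ∞-norm = 0.2320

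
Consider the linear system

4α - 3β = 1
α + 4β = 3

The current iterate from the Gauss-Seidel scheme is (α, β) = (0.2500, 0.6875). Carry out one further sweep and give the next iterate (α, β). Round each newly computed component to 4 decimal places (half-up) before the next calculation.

One sweep:
  α = (1 - (-3)·0.6875) / (4) = 0.7656
  β = (3 - (1)·0.7656) / (4) = 0.5586

(0.7656, 0.5586)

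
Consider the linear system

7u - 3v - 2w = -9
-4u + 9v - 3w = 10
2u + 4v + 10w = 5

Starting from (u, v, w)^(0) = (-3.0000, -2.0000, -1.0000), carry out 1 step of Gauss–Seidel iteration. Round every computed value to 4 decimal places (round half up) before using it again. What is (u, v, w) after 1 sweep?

(-2.4286, -0.3016, 1.1064)

Iteration 1:
  u = (-9 - (-3)·-2.0000 - (-2)·-1.0000) / (7) = -2.4286
  v = (10 - (-4)·-2.4286 - (-3)·-1.0000) / (9) = -0.3016
  w = (5 - (2)·-2.4286 - (4)·-0.3016) / (10) = 1.1064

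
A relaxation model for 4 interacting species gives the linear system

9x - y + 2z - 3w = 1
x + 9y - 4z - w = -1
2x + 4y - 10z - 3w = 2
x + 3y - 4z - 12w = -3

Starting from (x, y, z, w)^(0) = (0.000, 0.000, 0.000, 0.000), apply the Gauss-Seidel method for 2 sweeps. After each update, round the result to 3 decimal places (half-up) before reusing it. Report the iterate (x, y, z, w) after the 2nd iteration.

(0.249, -0.206, -0.324, 0.327)

Iteration 1:
  x = (1 - (-1)·0.000 - (2)·0.000 - (-3)·0.000) / (9) = 0.111
  y = (-1 - (1)·0.111 - (-4)·0.000 - (-1)·0.000) / (9) = -0.123
  z = (2 - (2)·0.111 - (4)·-0.123 - (-3)·0.000) / (-10) = -0.227
  w = (-3 - (1)·0.111 - (3)·-0.123 - (-4)·-0.227) / (-12) = 0.304
Iteration 2:
  x = (1 - (-1)·-0.123 - (2)·-0.227 - (-3)·0.304) / (9) = 0.249
  y = (-1 - (1)·0.249 - (-4)·-0.227 - (-1)·0.304) / (9) = -0.206
  z = (2 - (2)·0.249 - (4)·-0.206 - (-3)·0.304) / (-10) = -0.324
  w = (-3 - (1)·0.249 - (3)·-0.206 - (-4)·-0.324) / (-12) = 0.327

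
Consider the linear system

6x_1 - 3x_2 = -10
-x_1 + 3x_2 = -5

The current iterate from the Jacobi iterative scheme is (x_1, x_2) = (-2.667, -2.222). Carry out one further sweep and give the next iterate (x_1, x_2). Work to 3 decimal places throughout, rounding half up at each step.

(-2.778, -2.556)

One sweep:
  x_1 = (-10 - (-3)·-2.222) / (6) = -2.778
  x_2 = (-5 - (-1)·-2.667) / (3) = -2.556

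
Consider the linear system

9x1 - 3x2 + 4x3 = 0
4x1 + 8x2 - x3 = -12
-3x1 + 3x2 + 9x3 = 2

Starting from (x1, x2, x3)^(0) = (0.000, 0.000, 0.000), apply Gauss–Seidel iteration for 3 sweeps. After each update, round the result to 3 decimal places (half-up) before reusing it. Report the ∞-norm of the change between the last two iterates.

0.363

Iteration 1:
  x1 = (0 - (-3)·0.000 - (4)·0.000) / (9) = 0.000
  x2 = (-12 - (4)·0.000 - (-1)·0.000) / (8) = -1.500
  x3 = (2 - (-3)·0.000 - (3)·-1.500) / (9) = 0.722
Iteration 2:
  x1 = (0 - (-3)·-1.500 - (4)·0.722) / (9) = -0.821
  x2 = (-12 - (4)·-0.821 - (-1)·0.722) / (8) = -0.999
  x3 = (2 - (-3)·-0.821 - (3)·-0.999) / (9) = 0.282
Iteration 3:
  x1 = (0 - (-3)·-0.999 - (4)·0.282) / (9) = -0.458
  x2 = (-12 - (4)·-0.458 - (-1)·0.282) / (8) = -1.236
  x3 = (2 - (-3)·-0.458 - (3)·-1.236) / (9) = 0.482
Change: (0.363, -0.237, 0.200) → max |·| = 0.363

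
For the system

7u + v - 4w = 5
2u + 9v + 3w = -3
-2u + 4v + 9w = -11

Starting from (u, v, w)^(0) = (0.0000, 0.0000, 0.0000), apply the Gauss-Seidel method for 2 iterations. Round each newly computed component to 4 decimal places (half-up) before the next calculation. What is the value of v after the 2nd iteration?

Iteration 1:
  u = (5 - (1)·0.0000 - (-4)·0.0000) / (7) = 0.7143
  v = (-3 - (2)·0.7143 - (3)·0.0000) / (9) = -0.4921
  w = (-11 - (-2)·0.7143 - (4)·-0.4921) / (9) = -0.8448
Iteration 2:
  u = (5 - (1)·-0.4921 - (-4)·-0.8448) / (7) = 0.3018
  v = (-3 - (2)·0.3018 - (3)·-0.8448) / (9) = -0.1188
  w = (-11 - (-2)·0.3018 - (4)·-0.1188) / (9) = -1.1024

-0.1188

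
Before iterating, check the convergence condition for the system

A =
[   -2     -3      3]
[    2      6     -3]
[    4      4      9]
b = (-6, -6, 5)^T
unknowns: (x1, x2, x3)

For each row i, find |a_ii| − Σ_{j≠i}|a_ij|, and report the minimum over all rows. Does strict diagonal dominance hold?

row 1: |-2| − (3+3) = -4
row 2: |6| − (2+3) = 1
row 3: |9| − (4+4) = 1
minimum over rows = -4 → not strictly diagonally dominant

-4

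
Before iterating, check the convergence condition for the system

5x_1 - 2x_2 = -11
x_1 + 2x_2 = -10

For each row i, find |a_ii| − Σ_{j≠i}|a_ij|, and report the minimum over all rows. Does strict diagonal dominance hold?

1

row 1: |5| − (2) = 3
row 2: |2| − (1) = 1
minimum over rows = 1 → strictly diagonally dominant (convergence guaranteed)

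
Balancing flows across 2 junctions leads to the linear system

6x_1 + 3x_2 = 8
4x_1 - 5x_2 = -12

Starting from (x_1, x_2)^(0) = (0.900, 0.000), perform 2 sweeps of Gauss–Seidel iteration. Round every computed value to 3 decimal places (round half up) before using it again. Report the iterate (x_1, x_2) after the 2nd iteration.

(-0.400, 2.080)

Iteration 1:
  x_1 = (8 - (3)·0.000) / (6) = 1.333
  x_2 = (-12 - (4)·1.333) / (-5) = 3.466
Iteration 2:
  x_1 = (8 - (3)·3.466) / (6) = -0.400
  x_2 = (-12 - (4)·-0.400) / (-5) = 2.080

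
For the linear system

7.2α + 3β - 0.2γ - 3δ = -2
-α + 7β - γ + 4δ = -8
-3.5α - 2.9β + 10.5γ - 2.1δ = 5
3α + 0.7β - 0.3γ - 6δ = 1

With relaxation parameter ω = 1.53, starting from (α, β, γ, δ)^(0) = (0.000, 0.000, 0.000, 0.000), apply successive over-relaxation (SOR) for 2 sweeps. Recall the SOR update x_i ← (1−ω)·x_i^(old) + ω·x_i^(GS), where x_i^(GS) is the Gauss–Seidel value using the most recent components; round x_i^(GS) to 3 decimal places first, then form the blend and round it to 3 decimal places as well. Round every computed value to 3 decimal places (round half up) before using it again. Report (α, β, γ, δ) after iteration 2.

Iteration 1:
  α: GS value = (-2 - (3)·0.000 - (-0.2)·0.000 - (-3)·0.000) / (7.2) = -0.278;  α ← (1−ω)·0.000 + ω·-0.278 = -0.425
  β: GS value = (-8 - (-1)·-0.425 - (-1)·0.000 - (4)·0.000) / (7) = -1.204;  β ← (1−ω)·0.000 + ω·-1.204 = -1.842
  γ: GS value = (5 - (-3.5)·-0.425 - (-2.9)·-1.842 - (-2.1)·0.000) / (10.5) = -0.174;  γ ← (1−ω)·0.000 + ω·-0.174 = -0.266
  δ: GS value = (1 - (3)·-0.425 - (0.7)·-1.842 - (-0.3)·-0.266) / (-6) = -0.581;  δ ← (1−ω)·0.000 + ω·-0.581 = -0.889
Iteration 2:
  α: GS value = (-2 - (3)·-1.842 - (-0.2)·-0.266 - (-3)·-0.889) / (7.2) = 0.112;  α ← (1−ω)·-0.425 + ω·0.112 = 0.397
  β: GS value = (-8 - (-1)·0.397 - (-1)·-0.266 - (4)·-0.889) / (7) = -0.616;  β ← (1−ω)·-1.842 + ω·-0.616 = 0.034
  γ: GS value = (5 - (-3.5)·0.397 - (-2.9)·0.034 - (-2.1)·-0.889) / (10.5) = 0.440;  γ ← (1−ω)·-0.266 + ω·0.440 = 0.814
  δ: GS value = (1 - (3)·0.397 - (0.7)·0.034 - (-0.3)·0.814) / (-6) = -0.005;  δ ← (1−ω)·-0.889 + ω·-0.005 = 0.464

(0.397, 0.034, 0.814, 0.464)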